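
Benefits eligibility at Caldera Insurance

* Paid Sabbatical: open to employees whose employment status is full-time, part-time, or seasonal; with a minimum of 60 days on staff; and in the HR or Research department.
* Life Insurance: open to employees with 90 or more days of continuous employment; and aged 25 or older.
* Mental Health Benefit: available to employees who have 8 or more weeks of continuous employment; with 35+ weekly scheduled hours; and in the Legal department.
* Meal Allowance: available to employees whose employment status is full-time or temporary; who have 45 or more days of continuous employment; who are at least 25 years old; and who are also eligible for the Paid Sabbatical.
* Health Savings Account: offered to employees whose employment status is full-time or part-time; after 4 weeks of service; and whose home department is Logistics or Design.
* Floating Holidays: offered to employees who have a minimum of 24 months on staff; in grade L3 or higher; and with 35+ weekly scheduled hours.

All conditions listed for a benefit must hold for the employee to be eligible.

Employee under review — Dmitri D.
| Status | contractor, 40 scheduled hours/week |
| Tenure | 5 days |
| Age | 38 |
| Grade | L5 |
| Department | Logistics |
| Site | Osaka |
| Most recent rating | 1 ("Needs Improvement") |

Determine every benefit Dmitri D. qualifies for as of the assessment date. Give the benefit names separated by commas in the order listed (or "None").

Paid Sabbatical — status contractor ✗ (requires full-time, part-time, or seasonal) → not eligible.
Life Insurance — service 5 days < 90 days ✗ → not eligible.
Mental Health Benefit — service 5 days < 8 weeks (≈56 days) ✗ → not eligible.
Meal Allowance — status contractor ✗ (requires full-time or temporary) → not eligible.
Health Savings Account — status contractor ✗ (requires full-time or part-time) → not eligible.
Floating Holidays — service 5 days < 24 months (≈720 days) ✗ → not eligible.

None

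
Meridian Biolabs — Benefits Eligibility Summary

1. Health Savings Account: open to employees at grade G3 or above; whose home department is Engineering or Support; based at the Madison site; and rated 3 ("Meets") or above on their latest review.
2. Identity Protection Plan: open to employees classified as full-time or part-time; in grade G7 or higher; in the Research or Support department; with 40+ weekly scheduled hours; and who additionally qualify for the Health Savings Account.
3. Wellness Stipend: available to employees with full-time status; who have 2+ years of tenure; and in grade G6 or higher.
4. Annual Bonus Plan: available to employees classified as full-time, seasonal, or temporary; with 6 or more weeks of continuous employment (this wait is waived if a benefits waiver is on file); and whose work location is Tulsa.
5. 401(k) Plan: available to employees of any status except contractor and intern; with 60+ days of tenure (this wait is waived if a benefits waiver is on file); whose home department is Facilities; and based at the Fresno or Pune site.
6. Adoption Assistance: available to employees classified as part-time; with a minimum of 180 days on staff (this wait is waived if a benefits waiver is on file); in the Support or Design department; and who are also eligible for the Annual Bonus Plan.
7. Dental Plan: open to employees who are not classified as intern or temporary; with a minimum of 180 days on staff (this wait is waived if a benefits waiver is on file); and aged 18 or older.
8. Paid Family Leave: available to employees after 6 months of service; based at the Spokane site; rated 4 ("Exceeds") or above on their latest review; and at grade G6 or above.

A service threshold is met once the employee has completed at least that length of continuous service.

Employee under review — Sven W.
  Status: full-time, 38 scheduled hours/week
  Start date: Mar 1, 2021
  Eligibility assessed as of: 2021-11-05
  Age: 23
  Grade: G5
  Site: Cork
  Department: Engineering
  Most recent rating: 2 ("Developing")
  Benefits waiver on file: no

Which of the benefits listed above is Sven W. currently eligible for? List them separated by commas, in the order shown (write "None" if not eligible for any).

Service from Mar 1, 2021 to 2021-11-05: 249 days.
Health Savings Account — grade G5 ≥ G3 ✓; dept Engineering ✓; site Cork ✗ (not Madison) → not eligible.
Identity Protection Plan — status full-time ✓; grade G5 < G7 ✗ → not eligible.
Wellness Stipend — status full-time ✓; service 249 days < 2 years (≈730 days) ✗ → not eligible.
Annual Bonus Plan — status full-time ✓; no waiver, service 249 days ≥ 6 weeks (≈42 days) ✓; site Cork ✗ (not Tulsa) → not eligible.
401(k) Plan — status full-time ✓ (not excluded); no waiver, service 249 days ≥ 60 days ✓; dept Engineering ✗ → not eligible.
Adoption Assistance — status full-time ✗ (requires part-time) → not eligible.
Dental Plan — status full-time ✓ (not excluded); no waiver, service 249 days ≥ 180 days ✓; age 23 ≥ 18 ✓ → eligible.
Paid Family Leave — service 249 days ≥ 6 months (≈180 days) ✓; site Cork ✗ (not Spokane) → not eligible.

Dental Plan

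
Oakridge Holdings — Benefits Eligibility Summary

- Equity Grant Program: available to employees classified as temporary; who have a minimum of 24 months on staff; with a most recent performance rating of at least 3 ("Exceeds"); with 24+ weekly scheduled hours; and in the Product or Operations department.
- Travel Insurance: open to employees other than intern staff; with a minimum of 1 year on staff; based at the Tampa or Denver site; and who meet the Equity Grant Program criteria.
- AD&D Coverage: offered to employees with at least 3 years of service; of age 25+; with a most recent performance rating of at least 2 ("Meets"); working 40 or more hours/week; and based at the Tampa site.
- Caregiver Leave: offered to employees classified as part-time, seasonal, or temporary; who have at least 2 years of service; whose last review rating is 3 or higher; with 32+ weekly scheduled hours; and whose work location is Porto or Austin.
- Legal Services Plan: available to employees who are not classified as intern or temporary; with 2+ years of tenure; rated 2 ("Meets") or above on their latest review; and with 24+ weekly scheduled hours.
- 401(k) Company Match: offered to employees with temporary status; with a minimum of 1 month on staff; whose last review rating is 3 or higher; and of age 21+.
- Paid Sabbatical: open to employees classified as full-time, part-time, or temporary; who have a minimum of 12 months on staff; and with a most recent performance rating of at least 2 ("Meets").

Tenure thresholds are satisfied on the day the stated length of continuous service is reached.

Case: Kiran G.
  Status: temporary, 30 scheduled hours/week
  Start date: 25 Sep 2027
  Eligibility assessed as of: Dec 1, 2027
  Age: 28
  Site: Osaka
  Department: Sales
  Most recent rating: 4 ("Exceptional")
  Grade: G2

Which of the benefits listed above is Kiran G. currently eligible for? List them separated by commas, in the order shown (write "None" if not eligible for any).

Service from 25 Sep 2027 to Dec 1, 2027: 67 days.
Equity Grant Program — status temporary ✓; service 67 days < 24 months (≈720 days) ✗ → not eligible.
Travel Insurance — status temporary ✓ (not excluded); service 67 days < 1 year (≈365 days) ✗ → not eligible.
AD&D Coverage — service 67 days < 3 years (≈1095 days) ✗ → not eligible.
Caregiver Leave — status temporary ✓; service 67 days < 2 years (≈730 days) ✗ → not eligible.
Legal Services Plan — status temporary ✗ (excluded) → not eligible.
401(k) Company Match — status temporary ✓; service 67 days ≥ 1 month (≈30 days) ✓; rating 4 ≥ 3 ✓; age 28 ≥ 21 ✓ → eligible.
Paid Sabbatical — status temporary ✓; service 67 days < 12 months (≈360 days) ✗ → not eligible.

401(k) Company Match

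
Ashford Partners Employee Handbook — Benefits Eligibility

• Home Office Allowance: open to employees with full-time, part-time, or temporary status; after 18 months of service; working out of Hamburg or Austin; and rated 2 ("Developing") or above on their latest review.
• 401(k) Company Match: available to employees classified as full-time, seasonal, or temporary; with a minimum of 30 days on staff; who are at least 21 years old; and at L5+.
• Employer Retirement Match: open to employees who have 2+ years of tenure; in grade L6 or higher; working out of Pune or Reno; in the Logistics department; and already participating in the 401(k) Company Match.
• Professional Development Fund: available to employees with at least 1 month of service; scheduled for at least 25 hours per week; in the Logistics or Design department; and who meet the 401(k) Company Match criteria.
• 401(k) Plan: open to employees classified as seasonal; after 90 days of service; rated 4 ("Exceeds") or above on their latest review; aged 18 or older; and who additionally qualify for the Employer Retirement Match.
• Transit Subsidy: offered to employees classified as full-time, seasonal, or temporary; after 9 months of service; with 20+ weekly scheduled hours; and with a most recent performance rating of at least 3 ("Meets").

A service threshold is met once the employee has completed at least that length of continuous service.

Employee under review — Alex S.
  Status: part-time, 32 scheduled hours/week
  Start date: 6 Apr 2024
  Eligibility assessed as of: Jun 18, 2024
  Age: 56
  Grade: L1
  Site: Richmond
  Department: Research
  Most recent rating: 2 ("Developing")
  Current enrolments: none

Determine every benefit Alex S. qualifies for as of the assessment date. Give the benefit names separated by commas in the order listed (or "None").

None

Service from 6 Apr 2024 to Jun 18, 2024: 73 days.
Home Office Allowance — status part-time ✓; service 73 days < 18 months (≈540 days) ✗ → not eligible.
401(k) Company Match — status part-time ✗ (requires full-time, seasonal, or temporary) → not eligible.
Employer Retirement Match — service 73 days < 2 years (≈730 days) ✗ → not eligible.
Professional Development Fund — service 73 days ≥ 1 month (≈30 days) ✓; 32 hrs/wk ≥ 25 ✓; dept Research ✗ → not eligible.
401(k) Plan — status part-time ✗ (requires seasonal) → not eligible.
Transit Subsidy — status part-time ✗ (requires full-time, seasonal, or temporary) → not eligible.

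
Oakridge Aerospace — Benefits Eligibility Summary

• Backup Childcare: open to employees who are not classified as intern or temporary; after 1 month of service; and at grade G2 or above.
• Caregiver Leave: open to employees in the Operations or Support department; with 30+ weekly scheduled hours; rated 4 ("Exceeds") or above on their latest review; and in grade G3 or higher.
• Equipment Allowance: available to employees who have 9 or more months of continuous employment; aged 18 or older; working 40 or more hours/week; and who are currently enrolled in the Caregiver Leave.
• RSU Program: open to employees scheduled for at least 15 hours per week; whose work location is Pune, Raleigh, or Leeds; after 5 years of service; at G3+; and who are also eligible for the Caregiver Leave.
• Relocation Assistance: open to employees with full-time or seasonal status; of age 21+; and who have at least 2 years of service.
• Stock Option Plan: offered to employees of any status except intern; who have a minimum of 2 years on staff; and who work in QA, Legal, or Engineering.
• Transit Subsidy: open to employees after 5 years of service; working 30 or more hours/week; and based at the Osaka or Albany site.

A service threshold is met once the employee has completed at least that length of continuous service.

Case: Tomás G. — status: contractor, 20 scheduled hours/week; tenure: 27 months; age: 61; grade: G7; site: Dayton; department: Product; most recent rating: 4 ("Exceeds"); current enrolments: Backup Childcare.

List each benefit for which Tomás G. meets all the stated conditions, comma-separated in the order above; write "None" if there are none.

Backup Childcare

Backup Childcare — status contractor ✓ (not excluded); service 27 months ≥ 1 month ✓; grade G7 ≥ G2 ✓ → eligible.
Caregiver Leave — dept Product ✗ → not eligible.
Equipment Allowance — service 27 months ≥ 9 months ✓; age 61 ≥ 18 ✓; 20 hrs/wk < 40 ✗ → not eligible.
RSU Program — 20 hrs/wk ≥ 15 ✓; site Dayton ✗ (not Pune, Raleigh, or Leeds) → not eligible.
Relocation Assistance — status contractor ✗ (requires full-time or seasonal) → not eligible.
Stock Option Plan — status contractor ✓ (not excluded); service 27 months ≥ 2 years (≈730 days) ✓; dept Product ✗ → not eligible.
Transit Subsidy — service 27 months < 5 years (≈1825 days) ✗ → not eligible.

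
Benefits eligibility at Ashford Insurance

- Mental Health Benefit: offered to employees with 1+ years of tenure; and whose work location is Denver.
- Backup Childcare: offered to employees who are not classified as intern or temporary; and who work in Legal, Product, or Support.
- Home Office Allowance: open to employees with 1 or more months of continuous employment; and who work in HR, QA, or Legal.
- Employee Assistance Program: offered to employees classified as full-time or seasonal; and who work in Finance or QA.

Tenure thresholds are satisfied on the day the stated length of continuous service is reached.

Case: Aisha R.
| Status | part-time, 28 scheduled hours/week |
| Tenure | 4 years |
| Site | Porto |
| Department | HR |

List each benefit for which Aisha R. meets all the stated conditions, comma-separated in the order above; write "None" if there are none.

Mental Health Benefit — service 4 years ≥ 1 year ✓; site Porto ✗ (not Denver) → not eligible.
Backup Childcare — status part-time ✓ (not excluded); dept HR ✗ → not eligible.
Home Office Allowance — service 4 years ≥ 1 month (≈30 days) ✓; dept HR ✓ → eligible.
Employee Assistance Program — status part-time ✗ (requires full-time or seasonal) → not eligible.

Home Office Allowance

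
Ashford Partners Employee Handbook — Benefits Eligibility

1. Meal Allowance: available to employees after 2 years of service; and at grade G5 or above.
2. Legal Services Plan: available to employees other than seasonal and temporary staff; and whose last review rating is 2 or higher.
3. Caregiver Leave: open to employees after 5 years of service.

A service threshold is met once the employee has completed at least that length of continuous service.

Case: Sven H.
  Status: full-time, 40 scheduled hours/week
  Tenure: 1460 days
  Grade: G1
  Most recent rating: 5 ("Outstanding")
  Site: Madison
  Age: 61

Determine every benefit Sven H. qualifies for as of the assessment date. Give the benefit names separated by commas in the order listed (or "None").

Meal Allowance — service 1460 days ≥ 2 years (≈730 days) ✓; grade G1 < G5 ✗ → not eligible.
Legal Services Plan — status full-time ✓ (not excluded); rating 5 ≥ 2 ✓ → eligible.
Caregiver Leave — service 1460 days < 5 years (≈1825 days) ✗ → not eligible.

Legal Services Plan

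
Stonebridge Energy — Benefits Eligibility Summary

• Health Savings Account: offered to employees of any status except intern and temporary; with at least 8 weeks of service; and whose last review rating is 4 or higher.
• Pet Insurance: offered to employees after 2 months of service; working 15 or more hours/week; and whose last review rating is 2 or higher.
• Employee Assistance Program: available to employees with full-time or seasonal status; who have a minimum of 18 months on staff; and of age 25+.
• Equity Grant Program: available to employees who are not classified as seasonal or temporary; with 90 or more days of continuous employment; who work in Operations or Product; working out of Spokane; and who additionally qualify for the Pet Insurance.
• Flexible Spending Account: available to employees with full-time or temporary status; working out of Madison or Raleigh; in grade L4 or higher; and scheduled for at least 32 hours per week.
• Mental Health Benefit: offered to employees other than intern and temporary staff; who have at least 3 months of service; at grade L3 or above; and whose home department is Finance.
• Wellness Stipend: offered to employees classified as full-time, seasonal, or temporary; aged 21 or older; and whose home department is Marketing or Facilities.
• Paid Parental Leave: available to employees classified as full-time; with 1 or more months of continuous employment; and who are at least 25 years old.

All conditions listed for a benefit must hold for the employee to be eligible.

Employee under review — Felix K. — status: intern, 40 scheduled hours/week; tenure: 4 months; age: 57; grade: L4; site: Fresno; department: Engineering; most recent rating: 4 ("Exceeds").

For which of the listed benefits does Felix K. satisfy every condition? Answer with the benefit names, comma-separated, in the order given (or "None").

Health Savings Account — status intern ✗ (excluded) → not eligible.
Pet Insurance — service 4 months ≥ 2 months ✓; 40 hrs/wk ≥ 15 ✓; rating 4 ≥ 2 ✓ → eligible.
Employee Assistance Program — status intern ✗ (requires full-time or seasonal) → not eligible.
Equity Grant Program — status intern ✓ (not excluded); service 4 months ≥ 90 days ✓; dept Engineering ✗ → not eligible.
Flexible Spending Account — status intern ✗ (requires full-time or temporary) → not eligible.
Mental Health Benefit — status intern ✗ (excluded) → not eligible.
Wellness Stipend — status intern ✗ (requires full-time, seasonal, or temporary) → not eligible.
Paid Parental Leave — status intern ✗ (requires full-time) → not eligible.

Pet Insurance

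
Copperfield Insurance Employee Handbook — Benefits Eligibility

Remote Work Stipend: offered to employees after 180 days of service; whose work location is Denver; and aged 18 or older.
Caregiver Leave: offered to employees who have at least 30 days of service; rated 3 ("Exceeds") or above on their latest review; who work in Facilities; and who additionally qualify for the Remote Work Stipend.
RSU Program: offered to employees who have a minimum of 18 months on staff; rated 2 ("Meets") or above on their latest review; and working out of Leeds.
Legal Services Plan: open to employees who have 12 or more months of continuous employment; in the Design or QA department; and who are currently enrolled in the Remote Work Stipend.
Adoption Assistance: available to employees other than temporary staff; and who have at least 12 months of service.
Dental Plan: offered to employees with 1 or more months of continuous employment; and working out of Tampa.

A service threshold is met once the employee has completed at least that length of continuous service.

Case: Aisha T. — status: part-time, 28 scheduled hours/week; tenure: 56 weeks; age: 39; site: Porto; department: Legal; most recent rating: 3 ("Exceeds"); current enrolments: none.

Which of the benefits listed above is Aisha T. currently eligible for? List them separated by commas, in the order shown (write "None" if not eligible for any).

Remote Work Stipend — service 56 weeks ≥ 180 days ✓; site Porto ✗ (not Denver) → not eligible.
Caregiver Leave — service 56 weeks ≥ 30 days ✓; rating 3 ≥ 3 ✓; dept Legal ✗ → not eligible.
RSU Program — service 56 weeks < 18 months (≈540 days) ✗ → not eligible.
Legal Services Plan — service 56 weeks ≥ 12 months (≈360 days) ✓; dept Legal ✗ → not eligible.
Adoption Assistance — status part-time ✓ (not excluded); service 56 weeks ≥ 12 months (≈360 days) ✓ → eligible.
Dental Plan — service 56 weeks ≥ 1 month (≈30 days) ✓; site Porto ✗ (not Tampa) → not eligible.

Adoption Assistance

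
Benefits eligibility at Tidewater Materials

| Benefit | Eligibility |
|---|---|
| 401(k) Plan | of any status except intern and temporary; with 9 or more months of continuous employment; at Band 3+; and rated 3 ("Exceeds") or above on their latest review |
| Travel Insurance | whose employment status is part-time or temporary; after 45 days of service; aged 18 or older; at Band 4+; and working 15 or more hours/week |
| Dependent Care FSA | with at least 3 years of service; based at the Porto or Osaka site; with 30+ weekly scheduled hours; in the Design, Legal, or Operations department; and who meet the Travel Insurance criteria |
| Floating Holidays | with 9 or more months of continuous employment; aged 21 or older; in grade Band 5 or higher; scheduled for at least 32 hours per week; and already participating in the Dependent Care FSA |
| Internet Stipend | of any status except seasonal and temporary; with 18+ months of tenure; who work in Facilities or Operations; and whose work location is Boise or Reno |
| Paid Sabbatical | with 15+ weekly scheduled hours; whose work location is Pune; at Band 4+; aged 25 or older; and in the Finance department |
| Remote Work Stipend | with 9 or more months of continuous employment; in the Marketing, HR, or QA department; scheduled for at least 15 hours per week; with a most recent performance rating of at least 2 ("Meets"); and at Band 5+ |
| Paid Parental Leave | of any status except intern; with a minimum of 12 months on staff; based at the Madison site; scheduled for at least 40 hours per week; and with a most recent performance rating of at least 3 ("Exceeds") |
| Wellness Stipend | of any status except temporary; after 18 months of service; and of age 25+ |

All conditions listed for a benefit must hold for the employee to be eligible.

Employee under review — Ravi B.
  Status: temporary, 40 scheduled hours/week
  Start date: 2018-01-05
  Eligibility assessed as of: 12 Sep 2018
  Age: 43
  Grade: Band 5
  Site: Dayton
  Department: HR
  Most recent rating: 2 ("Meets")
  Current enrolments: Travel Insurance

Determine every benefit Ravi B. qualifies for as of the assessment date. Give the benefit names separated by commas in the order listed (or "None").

Service from 2018-01-05 to 12 Sep 2018: 250 days.
401(k) Plan — status temporary ✗ (excluded) → not eligible.
Travel Insurance — status temporary ✓; service 250 days ≥ 45 days ✓; age 43 ≥ 18 ✓; grade Band 5 ≥ Band 4 ✓; 40 hrs/wk ≥ 15 ✓ → eligible.
Dependent Care FSA — service 250 days < 3 years (≈1095 days) ✗ → not eligible.
Floating Holidays — service 250 days < 9 months (≈270 days) ✗ → not eligible.
Internet Stipend — status temporary ✗ (excluded) → not eligible.
Paid Sabbatical — 40 hrs/wk ≥ 15 ✓; site Dayton ✗ (not Pune) → not eligible.
Remote Work Stipend — service 250 days < 9 months (≈270 days) ✗ → not eligible.
Paid Parental Leave — status temporary ✓ (not excluded); service 250 days < 12 months (≈360 days) ✗ → not eligible.
Wellness Stipend — status temporary ✗ (excluded) → not eligible.

Travel Insurance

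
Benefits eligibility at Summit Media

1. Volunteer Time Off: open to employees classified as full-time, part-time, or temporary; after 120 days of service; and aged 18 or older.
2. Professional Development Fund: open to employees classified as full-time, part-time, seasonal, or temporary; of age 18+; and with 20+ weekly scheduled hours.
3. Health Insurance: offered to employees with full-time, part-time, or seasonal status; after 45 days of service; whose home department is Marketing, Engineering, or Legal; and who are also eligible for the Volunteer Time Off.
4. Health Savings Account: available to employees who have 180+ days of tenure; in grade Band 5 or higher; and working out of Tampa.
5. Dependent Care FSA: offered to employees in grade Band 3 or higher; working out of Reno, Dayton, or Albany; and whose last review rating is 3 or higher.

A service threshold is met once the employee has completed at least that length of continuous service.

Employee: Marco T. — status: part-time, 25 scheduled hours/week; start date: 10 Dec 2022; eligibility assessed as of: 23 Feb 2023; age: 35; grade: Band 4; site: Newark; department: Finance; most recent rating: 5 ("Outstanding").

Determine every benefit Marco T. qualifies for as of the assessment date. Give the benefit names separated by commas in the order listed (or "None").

Professional Development Fund

Service from 10 Dec 2022 to 23 Feb 2023: 75 days.
Volunteer Time Off — status part-time ✓; service 75 days < 120 days ✗ → not eligible.
Professional Development Fund — status part-time ✓; age 35 ≥ 18 ✓; 25 hrs/wk ≥ 20 ✓ → eligible.
Health Insurance — status part-time ✓; service 75 days ≥ 45 days ✓; dept Finance ✗ → not eligible.
Health Savings Account — service 75 days < 180 days ✗ → not eligible.
Dependent Care FSA — grade Band 4 ≥ Band 3 ✓; site Newark ✗ (not Reno, Dayton, or Albany) → not eligible.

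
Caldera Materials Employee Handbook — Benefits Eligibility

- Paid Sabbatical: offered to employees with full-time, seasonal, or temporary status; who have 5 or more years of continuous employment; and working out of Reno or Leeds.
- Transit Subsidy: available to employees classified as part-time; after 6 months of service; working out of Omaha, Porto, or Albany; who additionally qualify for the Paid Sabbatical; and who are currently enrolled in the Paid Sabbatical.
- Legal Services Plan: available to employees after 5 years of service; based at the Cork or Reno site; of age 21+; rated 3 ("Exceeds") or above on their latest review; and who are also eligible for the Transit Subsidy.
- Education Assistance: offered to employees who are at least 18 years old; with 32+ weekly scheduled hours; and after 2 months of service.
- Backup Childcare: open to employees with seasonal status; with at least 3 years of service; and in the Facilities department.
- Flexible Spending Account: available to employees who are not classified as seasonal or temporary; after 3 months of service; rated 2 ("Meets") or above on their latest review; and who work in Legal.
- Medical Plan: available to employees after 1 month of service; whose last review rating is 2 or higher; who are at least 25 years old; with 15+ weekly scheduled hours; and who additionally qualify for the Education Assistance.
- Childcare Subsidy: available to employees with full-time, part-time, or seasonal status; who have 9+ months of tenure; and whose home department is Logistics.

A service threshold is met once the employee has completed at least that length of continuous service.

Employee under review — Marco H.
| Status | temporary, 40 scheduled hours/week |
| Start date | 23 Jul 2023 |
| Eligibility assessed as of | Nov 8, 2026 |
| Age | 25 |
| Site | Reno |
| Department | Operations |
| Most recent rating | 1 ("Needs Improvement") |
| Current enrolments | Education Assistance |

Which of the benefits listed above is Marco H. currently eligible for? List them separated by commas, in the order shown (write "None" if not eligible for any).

Education Assistance

Service from 23 Jul 2023 to Nov 8, 2026: 1204 days.
Paid Sabbatical — status temporary ✓; service 1204 days < 5 years (≈1825 days) ✗ → not eligible.
Transit Subsidy — status temporary ✗ (requires part-time) → not eligible.
Legal Services Plan — service 1204 days < 5 years (≈1825 days) ✗ → not eligible.
Education Assistance — age 25 ≥ 18 ✓; 40 hrs/wk ≥ 32 ✓; service 1204 days ≥ 2 months (≈60 days) ✓ → eligible.
Backup Childcare — status temporary ✗ (requires seasonal) → not eligible.
Flexible Spending Account — status temporary ✗ (excluded) → not eligible.
Medical Plan — service 1204 days ≥ 1 month (≈30 days) ✓; rating 1 < 2 ✗ → not eligible.
Childcare Subsidy — status temporary ✗ (requires full-time, part-time, or seasonal) → not eligible.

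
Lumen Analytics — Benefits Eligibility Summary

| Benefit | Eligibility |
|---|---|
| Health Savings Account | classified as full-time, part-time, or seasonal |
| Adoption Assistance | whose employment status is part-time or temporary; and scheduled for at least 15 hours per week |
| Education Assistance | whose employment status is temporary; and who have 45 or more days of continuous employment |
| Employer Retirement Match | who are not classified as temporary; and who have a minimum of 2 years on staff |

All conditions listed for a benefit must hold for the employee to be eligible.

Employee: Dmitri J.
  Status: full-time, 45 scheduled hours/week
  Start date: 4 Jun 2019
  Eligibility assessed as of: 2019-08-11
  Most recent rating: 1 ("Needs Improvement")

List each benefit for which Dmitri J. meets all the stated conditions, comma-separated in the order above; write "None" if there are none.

Service from 4 Jun 2019 to 2019-08-11: 68 days.
Health Savings Account — status full-time ✓ → eligible.
Adoption Assistance — status full-time ✗ (requires part-time or temporary) → not eligible.
Education Assistance — status full-time ✗ (requires temporary) → not eligible.
Employer Retirement Match — status full-time ✓ (not excluded); service 68 days < 2 years (≈730 days) ✗ → not eligible.

Health Savings Account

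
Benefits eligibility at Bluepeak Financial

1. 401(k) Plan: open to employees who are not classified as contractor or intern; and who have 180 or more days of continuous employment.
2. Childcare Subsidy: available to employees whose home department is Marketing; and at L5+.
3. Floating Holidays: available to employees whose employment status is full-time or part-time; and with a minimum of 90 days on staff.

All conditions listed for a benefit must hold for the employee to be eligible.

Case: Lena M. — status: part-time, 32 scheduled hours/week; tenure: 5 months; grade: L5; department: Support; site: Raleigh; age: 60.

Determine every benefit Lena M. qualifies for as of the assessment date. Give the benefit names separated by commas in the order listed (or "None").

Floating Holidays

401(k) Plan — status part-time ✓ (not excluded); service 5 months < 180 days ✗ → not eligible.
Childcare Subsidy — dept Support ✗ → not eligible.
Floating Holidays — status part-time ✓; service 5 months ≥ 90 days ✓ → eligible.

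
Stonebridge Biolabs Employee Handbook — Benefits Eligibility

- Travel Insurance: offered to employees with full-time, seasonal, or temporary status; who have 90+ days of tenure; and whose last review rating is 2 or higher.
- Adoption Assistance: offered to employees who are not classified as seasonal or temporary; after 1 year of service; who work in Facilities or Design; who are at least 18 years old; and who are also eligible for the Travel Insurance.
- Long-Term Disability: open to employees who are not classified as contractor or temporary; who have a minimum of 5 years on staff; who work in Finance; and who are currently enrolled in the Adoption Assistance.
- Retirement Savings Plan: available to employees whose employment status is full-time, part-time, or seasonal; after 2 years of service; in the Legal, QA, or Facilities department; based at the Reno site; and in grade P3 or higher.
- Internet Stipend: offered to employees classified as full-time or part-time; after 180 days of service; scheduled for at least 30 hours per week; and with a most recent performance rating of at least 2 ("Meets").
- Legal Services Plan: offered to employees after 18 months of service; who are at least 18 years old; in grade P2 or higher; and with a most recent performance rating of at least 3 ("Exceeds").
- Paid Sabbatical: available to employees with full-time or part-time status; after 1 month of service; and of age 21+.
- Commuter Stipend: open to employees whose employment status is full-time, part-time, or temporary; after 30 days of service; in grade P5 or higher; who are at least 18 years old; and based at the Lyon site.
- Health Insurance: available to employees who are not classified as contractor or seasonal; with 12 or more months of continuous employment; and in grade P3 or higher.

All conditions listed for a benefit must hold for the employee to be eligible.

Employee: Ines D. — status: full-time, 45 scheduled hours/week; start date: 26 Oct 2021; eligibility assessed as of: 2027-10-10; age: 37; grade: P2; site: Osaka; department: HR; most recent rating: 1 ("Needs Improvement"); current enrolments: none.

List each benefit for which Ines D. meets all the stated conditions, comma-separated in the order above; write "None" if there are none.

Service from 26 Oct 2021 to 2027-10-10: 2175 days.
Travel Insurance — status full-time ✓; service 2175 days ≥ 90 days ✓; rating 1 < 2 ✗ → not eligible.
Adoption Assistance — status full-time ✓ (not excluded); service 2175 days ≥ 1 year (≈365 days) ✓; dept HR ✗ → not eligible.
Long-Term Disability — status full-time ✓ (not excluded); service 2175 days ≥ 5 years (≈1825 days) ✓; dept HR ✗ → not eligible.
Retirement Savings Plan — status full-time ✓; service 2175 days ≥ 2 years (≈730 days) ✓; dept HR ✗ → not eligible.
Internet Stipend — status full-time ✓; service 2175 days ≥ 180 days ✓; 45 hrs/wk ≥ 30 ✓; rating 1 < 2 ✗ → not eligible.
Legal Services Plan — service 2175 days ≥ 18 months (≈540 days) ✓; age 37 ≥ 18 ✓; grade P2 ≥ P2 ✓; rating 1 < 3 ✗ → not eligible.
Paid Sabbatical — status full-time ✓; service 2175 days ≥ 1 month (≈30 days) ✓; age 37 ≥ 21 ✓ → eligible.
Commuter Stipend — status full-time ✓; service 2175 days ≥ 30 days ✓; grade P2 < P5 ✗ → not eligible.
Health Insurance — status full-time ✓ (not excluded); service 2175 days ≥ 12 months (≈360 days) ✓; grade P2 < P3 ✗ → not eligible.

Paid Sabbatical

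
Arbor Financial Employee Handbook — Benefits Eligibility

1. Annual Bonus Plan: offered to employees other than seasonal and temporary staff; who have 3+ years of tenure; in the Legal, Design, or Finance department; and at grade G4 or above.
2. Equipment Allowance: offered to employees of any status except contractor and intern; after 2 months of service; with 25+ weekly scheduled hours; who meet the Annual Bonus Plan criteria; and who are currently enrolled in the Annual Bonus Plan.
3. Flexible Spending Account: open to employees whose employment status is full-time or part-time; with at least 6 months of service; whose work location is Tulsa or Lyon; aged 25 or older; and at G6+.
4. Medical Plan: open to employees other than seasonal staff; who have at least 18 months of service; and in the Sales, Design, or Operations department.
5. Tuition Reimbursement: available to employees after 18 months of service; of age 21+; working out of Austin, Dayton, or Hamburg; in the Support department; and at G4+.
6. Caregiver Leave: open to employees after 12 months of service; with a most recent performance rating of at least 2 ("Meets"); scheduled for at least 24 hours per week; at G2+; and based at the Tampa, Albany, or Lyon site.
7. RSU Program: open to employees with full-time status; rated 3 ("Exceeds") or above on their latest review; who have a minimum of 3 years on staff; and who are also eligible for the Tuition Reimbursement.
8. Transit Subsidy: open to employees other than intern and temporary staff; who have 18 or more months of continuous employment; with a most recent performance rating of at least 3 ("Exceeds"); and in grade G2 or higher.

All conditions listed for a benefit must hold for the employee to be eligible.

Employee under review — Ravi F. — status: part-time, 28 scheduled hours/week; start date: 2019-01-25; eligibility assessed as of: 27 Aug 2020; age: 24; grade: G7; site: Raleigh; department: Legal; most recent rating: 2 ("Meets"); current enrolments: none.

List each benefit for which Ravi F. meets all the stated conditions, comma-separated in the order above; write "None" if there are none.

Service from 2019-01-25 to 27 Aug 2020: 580 days.
Annual Bonus Plan — status part-time ✓ (not excluded); service 580 days < 3 years (≈1095 days) ✗ → not eligible.
Equipment Allowance — status part-time ✓ (not excluded); service 580 days ≥ 2 months (≈60 days) ✓; 28 hrs/wk ≥ 25 ✓; not eligible for Annual Bonus Plan ✗ → not eligible.
Flexible Spending Account — status part-time ✓; service 580 days ≥ 6 months (≈180 days) ✓; site Raleigh ✗ (not Tulsa or Lyon) → not eligible.
Medical Plan — status part-time ✓ (not excluded); service 580 days ≥ 18 months (≈540 days) ✓; dept Legal ✗ → not eligible.
Tuition Reimbursement — service 580 days ≥ 18 months (≈540 days) ✓; age 24 ≥ 21 ✓; site Raleigh ✗ (not Austin, Dayton, or Hamburg) → not eligible.
Caregiver Leave — service 580 days ≥ 12 months (≈360 days) ✓; rating 2 ≥ 2 ✓; 28 hrs/wk ≥ 24 ✓; grade G7 ≥ G2 ✓; site Raleigh ✗ (not Tampa, Albany, or Lyon) → not eligible.
RSU Program — status part-time ✗ (requires full-time) → not eligible.
Transit Subsidy — status part-time ✓ (not excluded); service 580 days ≥ 18 months (≈540 days) ✓; rating 2 < 3 ✗ → not eligible.

None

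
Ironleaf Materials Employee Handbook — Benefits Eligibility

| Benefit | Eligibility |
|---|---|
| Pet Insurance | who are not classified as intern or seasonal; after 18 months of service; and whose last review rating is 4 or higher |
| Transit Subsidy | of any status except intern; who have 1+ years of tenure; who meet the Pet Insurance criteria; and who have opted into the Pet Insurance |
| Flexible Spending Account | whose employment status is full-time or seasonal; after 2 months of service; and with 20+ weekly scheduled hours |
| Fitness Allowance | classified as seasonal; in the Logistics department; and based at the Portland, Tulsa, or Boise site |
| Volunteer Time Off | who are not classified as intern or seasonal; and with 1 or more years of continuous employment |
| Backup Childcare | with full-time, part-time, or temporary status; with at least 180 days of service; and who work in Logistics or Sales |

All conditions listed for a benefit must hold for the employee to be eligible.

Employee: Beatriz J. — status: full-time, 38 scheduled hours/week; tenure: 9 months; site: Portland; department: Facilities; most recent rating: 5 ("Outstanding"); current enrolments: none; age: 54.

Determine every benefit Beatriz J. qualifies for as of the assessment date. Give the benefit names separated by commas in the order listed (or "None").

Flexible Spending Account

Pet Insurance — status full-time ✓ (not excluded); service 9 months < 18 months ✗ → not eligible.
Transit Subsidy — status full-time ✓ (not excluded); service 9 months < 1 year (≈365 days) ✗ → not eligible.
Flexible Spending Account — status full-time ✓; service 9 months ≥ 2 months ✓; 38 hrs/wk ≥ 20 ✓ → eligible.
Fitness Allowance — status full-time ✗ (requires seasonal) → not eligible.
Volunteer Time Off — status full-time ✓ (not excluded); service 9 months < 1 year (≈365 days) ✗ → not eligible.
Backup Childcare — status full-time ✓; service 9 months ≥ 180 days ✓; dept Facilities ✗ → not eligible.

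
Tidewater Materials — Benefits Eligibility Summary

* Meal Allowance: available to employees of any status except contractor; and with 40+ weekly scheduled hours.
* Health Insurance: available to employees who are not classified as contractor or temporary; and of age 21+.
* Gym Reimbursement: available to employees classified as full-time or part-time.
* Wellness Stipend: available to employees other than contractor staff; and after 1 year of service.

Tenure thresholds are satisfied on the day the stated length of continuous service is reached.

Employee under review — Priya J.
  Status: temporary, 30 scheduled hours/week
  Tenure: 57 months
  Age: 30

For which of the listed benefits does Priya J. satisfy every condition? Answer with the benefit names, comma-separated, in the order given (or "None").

Wellness Stipend

Meal Allowance — status temporary ✓ (not excluded); 30 hrs/wk < 40 ✗ → not eligible.
Health Insurance — status temporary ✗ (excluded) → not eligible.
Gym Reimbursement — status temporary ✗ (requires full-time or part-time) → not eligible.
Wellness Stipend — status temporary ✓ (not excluded); service 57 months ≥ 1 year (≈365 days) ✓ → eligible.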